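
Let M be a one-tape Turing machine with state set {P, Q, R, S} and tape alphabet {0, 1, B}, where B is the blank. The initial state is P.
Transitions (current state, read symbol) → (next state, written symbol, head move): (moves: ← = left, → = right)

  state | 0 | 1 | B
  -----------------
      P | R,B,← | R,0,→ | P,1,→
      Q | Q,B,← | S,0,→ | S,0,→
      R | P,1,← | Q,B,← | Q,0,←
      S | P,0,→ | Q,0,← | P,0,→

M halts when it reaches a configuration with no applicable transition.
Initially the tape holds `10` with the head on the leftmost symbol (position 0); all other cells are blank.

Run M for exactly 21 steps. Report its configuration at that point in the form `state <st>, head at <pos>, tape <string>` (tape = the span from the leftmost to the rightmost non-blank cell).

P | BBBB[1]0B   read 1 → write 0, move →, go to R
R | BBBB0[0]B   read 0 → write 1, move ←, go to P
P | BBBB[0]1B   read 0 → write B, move ←, go to R
R | BBB[B]B1B   read B → write 0, move ←, go to Q
Q | BB[B]0B1B   read B → write 0, move →, go to S
S | BB0[0]B1B   read 0 → write 0, move →, go to P
P | BB00[B]1B   read B → write 1, move →, go to P
P | BB001[1]B   read 1 → write 0, move →, go to R
R | BB0010[B]   read B → write 0, move ←, go to Q
Q | BB001[0]0   read 0 → write B, move ←, go to Q
Q | BB00[1]B0   read 1 → write 0, move →, go to S
S | BB000[B]0   read B → write 0, move →, go to P
P | BB0000[0]   read 0 → write B, move ←, go to R
R | BB000[0]B   read 0 → write 1, move ←, go to P
P | BB00[0]1B   read 0 → write B, move ←, go to R
R | BB0[0]B1B   read 0 → write 1, move ←, go to P
P | BB[0]1B1B   read 0 → write B, move ←, go to R
R | B[B]B1B1B   read B → write 0, move ←, go to Q
Q | [B]0B1B1B   read B → write 0, move →, go to S
S | 0[0]B1B1B   read 0 → write 0, move →, go to P
P | 00[B]1B1B   read B → write 1, move →, go to P
P | 001[1]B1B
After 21 steps: state P, head at -1, tape 0011B1.

state P, head at -1, tape 0011B1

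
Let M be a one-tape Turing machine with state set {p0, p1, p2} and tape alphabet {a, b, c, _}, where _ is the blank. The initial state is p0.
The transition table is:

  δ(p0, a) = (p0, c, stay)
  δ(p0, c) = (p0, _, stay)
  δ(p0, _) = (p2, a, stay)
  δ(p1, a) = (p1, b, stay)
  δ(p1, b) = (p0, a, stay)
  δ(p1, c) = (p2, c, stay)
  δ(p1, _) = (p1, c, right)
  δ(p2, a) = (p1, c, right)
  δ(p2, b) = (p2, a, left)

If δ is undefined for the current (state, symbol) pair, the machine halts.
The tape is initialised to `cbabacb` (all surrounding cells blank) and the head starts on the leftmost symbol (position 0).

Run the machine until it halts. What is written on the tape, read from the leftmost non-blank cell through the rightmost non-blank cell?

state=p0 head=0 tape=[c]babacb   (p0,c)→(p0,_,stay)
state=p0 head=0 tape=[_]babacb   (p0,_)→(p2,a,stay)
state=p2 head=0 tape=[a]babacb   (p2,a)→(p1,c,right)
state=p1 head=1 tape=c[b]abacb   (p1,b)→(p0,a,stay)
state=p0 head=1 tape=c[a]abacb   (p0,a)→(p0,c,stay)
state=p0 head=1 tape=c[c]abacb   (p0,c)→(p0,_,stay)
state=p0 head=1 tape=c[_]abacb   (p0,_)→(p2,a,stay)
state=p2 head=1 tape=c[a]abacb   (p2,a)→(p1,c,right)
state=p1 head=2 tape=cc[a]bacb   (p1,a)→(p1,b,stay)
state=p1 head=2 tape=cc[b]bacb   (p1,b)→(p0,a,stay)
state=p0 head=2 tape=cc[a]bacb   (p0,a)→(p0,c,stay)
state=p0 head=2 tape=cc[c]bacb   (p0,c)→(p0,_,stay)
state=p0 head=2 tape=cc[_]bacb   (p0,_)→(p2,a,stay)
state=p2 head=2 tape=cc[a]bacb   (p2,a)→(p1,c,right)
state=p1 head=3 tape=ccc[b]acb   (p1,b)→(p0,a,stay)
state=p0 head=3 tape=ccc[a]acb   (p0,a)→(p0,c,stay)
state=p0 head=3 tape=ccc[c]acb   (p0,c)→(p0,_,stay)
state=p0 head=3 tape=ccc[_]acb   (p0,_)→(p2,a,stay)
state=p2 head=3 tape=ccc[a]acb   (p2,a)→(p1,c,right)
state=p1 head=4 tape=cccc[a]cb   (p1,a)→(p1,b,stay)
state=p1 head=4 tape=cccc[b]cb   (p1,b)→(p0,a,stay)
state=p0 head=4 tape=cccc[a]cb   (p0,a)→(p0,c,stay)
state=p0 head=4 tape=cccc[c]cb   (p0,c)→(p0,_,stay)
state=p0 head=4 tape=cccc[_]cb   (p0,_)→(p2,a,stay)
state=p2 head=4 tape=cccc[a]cb   (p2,a)→(p1,c,right)
state=p1 head=5 tape=ccccc[c]b   (p1,c)→(p2,c,stay)
state=p2 head=5 tape=ccccc[c]b
The non-blank tape span at halt is ccccccb.

ccccccb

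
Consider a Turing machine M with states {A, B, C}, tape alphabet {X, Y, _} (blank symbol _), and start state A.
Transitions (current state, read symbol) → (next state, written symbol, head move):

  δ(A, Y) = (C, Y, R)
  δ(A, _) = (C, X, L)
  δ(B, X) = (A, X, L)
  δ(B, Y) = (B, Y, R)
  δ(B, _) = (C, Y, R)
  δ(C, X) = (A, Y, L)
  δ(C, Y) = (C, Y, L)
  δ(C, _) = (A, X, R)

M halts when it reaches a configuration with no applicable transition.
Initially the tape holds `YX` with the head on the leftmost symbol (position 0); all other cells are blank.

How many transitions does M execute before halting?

12

state=A head=0 tape=___[Y]X   (A,Y)→(C,Y,R)
state=C head=1 tape=___Y[X]   (C,X)→(A,Y,L)
state=A head=0 tape=___[Y]Y   (A,Y)→(C,Y,R)
state=C head=1 tape=___Y[Y]   (C,Y)→(C,Y,L)
state=C head=0 tape=___[Y]Y   (C,Y)→(C,Y,L)
state=C head=-1 tape=__[_]YY   (C,_)→(A,X,R)
state=A head=0 tape=__X[Y]Y   (A,Y)→(C,Y,R)
state=C head=1 tape=__XY[Y]   (C,Y)→(C,Y,L)
state=C head=0 tape=__X[Y]Y   (C,Y)→(C,Y,L)
state=C head=-1 tape=__[X]YY   (C,X)→(A,Y,L)
state=A head=-2 tape=_[_]YYY   (A,_)→(C,X,L)
state=C head=-3 tape=[_]XYYY   (C,_)→(A,X,R)
state=A head=-2 tape=X[X]YYY
M halts after 12 transitions.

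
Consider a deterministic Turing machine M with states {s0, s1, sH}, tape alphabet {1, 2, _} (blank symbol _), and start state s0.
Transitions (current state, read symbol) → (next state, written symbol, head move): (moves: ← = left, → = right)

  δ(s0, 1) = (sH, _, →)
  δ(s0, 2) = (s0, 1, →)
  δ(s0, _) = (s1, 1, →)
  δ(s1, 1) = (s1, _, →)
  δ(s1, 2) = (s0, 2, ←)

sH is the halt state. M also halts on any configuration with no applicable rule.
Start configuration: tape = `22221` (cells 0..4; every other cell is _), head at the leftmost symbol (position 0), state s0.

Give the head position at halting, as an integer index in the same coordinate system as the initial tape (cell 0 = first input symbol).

s0 | [2]2221_   read 2 → write 1, move →, go to s0
s0 | 1[2]221_   read 2 → write 1, move →, go to s0
s0 | 11[2]21_   read 2 → write 1, move →, go to s0
s0 | 111[2]1_   read 2 → write 1, move →, go to s0
s0 | 1111[1]_   read 1 → write _, move →, go to sH
sH | 1111_[_]
At halt the head is at cell 5.

5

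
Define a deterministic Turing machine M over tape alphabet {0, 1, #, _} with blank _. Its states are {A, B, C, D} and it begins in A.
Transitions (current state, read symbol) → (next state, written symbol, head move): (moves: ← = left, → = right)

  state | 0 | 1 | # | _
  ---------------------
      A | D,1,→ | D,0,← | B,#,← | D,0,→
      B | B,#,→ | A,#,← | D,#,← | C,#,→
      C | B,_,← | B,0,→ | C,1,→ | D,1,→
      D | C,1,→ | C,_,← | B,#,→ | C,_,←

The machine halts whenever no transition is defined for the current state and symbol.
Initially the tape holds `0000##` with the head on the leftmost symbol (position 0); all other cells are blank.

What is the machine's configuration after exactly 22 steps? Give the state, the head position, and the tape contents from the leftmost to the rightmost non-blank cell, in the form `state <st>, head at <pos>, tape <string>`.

state B, head at 2, tape 111##_##

state=A head=0 tape=__[0]000##   (A,0)→(D,1,→)
state=D head=1 tape=__1[0]00##   (D,0)→(C,1,→)
state=C head=2 tape=__11[0]0##   (C,0)→(B,_,←)
state=B head=1 tape=__1[1]_0##   (B,1)→(A,#,←)
state=A head=0 tape=__[1]#_0##   (A,1)→(D,0,←)
state=D head=-1 tape=_[_]0#_0##   (D,_)→(C,_,←)
state=C head=-2 tape=[_]_0#_0##   (C,_)→(D,1,→)
state=D head=-1 tape=1[_]0#_0##   (D,_)→(C,_,←)
state=C head=-2 tape=[1]_0#_0##   (C,1)→(B,0,→)
state=B head=-1 tape=0[_]0#_0##   (B,_)→(C,#,→)
state=C head=0 tape=0#[0]#_0##   (C,0)→(B,_,←)
state=B head=-1 tape=0[#]_#_0##   (B,#)→(D,#,←)
state=D head=-2 tape=[0]#_#_0##   (D,0)→(C,1,→)
state=C head=-1 tape=1[#]_#_0##   (C,#)→(C,1,→)
state=C head=0 tape=11[_]#_0##   (C,_)→(D,1,→)
state=D head=1 tape=111[#]_0##   (D,#)→(B,#,→)
state=B head=2 tape=111#[_]0##   (B,_)→(C,#,→)
state=C head=3 tape=111##[0]##   (C,0)→(B,_,←)
state=B head=2 tape=111#[#]_##   (B,#)→(D,#,←)
state=D head=1 tape=111[#]#_##   (D,#)→(B,#,→)
state=B head=2 tape=111#[#]_##   (B,#)→(D,#,←)
state=D head=1 tape=111[#]#_##   (D,#)→(B,#,→)
state=B head=2 tape=111#[#]_##
After 22 steps: state B, head at 2, tape 111##_##.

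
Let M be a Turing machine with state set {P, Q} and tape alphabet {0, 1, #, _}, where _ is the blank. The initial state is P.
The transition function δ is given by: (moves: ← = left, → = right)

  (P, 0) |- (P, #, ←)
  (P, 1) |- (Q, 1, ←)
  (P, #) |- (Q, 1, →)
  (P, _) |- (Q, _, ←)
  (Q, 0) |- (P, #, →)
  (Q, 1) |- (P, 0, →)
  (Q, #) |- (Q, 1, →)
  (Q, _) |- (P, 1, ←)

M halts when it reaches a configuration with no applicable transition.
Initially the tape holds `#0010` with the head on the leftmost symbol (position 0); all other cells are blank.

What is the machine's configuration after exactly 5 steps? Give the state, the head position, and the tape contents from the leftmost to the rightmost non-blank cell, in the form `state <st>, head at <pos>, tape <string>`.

state Q, head at 3, tape 11110

state=P head=0 tape=[#]0010   (P,#)→(Q,1,→)
state=Q head=1 tape=1[0]010   (Q,0)→(P,#,→)
state=P head=2 tape=1#[0]10   (P,0)→(P,#,←)
state=P head=1 tape=1[#]#10   (P,#)→(Q,1,→)
state=Q head=2 tape=11[#]10   (Q,#)→(Q,1,→)
state=Q head=3 tape=111[1]0
After 5 steps: state Q, head at 3, tape 11110.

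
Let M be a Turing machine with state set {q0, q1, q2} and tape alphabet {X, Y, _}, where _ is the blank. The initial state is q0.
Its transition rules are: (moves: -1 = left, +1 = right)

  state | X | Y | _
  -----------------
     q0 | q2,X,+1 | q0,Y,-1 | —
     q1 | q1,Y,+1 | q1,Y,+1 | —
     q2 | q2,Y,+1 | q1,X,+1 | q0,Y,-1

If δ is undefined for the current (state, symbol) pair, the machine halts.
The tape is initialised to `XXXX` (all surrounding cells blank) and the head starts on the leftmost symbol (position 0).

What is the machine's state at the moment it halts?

q1

state=q0 head=0 tape=[X]XXX__   (q0,X)→(q2,X,+1)
state=q2 head=1 tape=X[X]XX__   (q2,X)→(q2,Y,+1)
state=q2 head=2 tape=XY[X]X__   (q2,X)→(q2,Y,+1)
state=q2 head=3 tape=XYY[X]__   (q2,X)→(q2,Y,+1)
state=q2 head=4 tape=XYYY[_]_   (q2,_)→(q0,Y,-1)
state=q0 head=3 tape=XYY[Y]Y_   (q0,Y)→(q0,Y,-1)
state=q0 head=2 tape=XY[Y]YY_   (q0,Y)→(q0,Y,-1)
state=q0 head=1 tape=X[Y]YYY_   (q0,Y)→(q0,Y,-1)
state=q0 head=0 tape=[X]YYYY_   (q0,X)→(q2,X,+1)
state=q2 head=1 tape=X[Y]YYY_   (q2,Y)→(q1,X,+1)
state=q1 head=2 tape=XX[Y]YY_   (q1,Y)→(q1,Y,+1)
state=q1 head=3 tape=XXY[Y]Y_   (q1,Y)→(q1,Y,+1)
state=q1 head=4 tape=XXYY[Y]_   (q1,Y)→(q1,Y,+1)
state=q1 head=5 tape=XXYYY[_]
No transition is defined for (q1, _); M halts in state q1.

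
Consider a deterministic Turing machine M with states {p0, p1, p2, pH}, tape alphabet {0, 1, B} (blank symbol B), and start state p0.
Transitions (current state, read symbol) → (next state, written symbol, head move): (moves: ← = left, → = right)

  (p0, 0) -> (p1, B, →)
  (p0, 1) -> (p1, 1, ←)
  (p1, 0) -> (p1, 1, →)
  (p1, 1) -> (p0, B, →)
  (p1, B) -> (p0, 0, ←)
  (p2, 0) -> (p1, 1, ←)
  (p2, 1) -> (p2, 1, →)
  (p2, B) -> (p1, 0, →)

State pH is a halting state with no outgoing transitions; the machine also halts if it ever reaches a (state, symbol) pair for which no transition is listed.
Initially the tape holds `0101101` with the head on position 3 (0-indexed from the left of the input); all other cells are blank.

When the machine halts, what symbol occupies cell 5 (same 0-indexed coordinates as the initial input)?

B

state=p0 head=3 tape=010[1]101B   (p0,1)→(p1,1,←)
state=p1 head=2 tape=01[0]1101B   (p1,0)→(p1,1,→)
state=p1 head=3 tape=011[1]101B   (p1,1)→(p0,B,→)
state=p0 head=4 tape=011B[1]01B   (p0,1)→(p1,1,←)
state=p1 head=3 tape=011[B]101B   (p1,B)→(p0,0,←)
state=p0 head=2 tape=01[1]0101B   (p0,1)→(p1,1,←)
state=p1 head=1 tape=0[1]10101B   (p1,1)→(p0,B,→)
state=p0 head=2 tape=0B[1]0101B   (p0,1)→(p1,1,←)
state=p1 head=1 tape=0[B]10101B   (p1,B)→(p0,0,←)
state=p0 head=0 tape=[0]010101B   (p0,0)→(p1,B,→)
state=p1 head=1 tape=B[0]10101B   (p1,0)→(p1,1,→)
state=p1 head=2 tape=B1[1]0101B   (p1,1)→(p0,B,→)
state=p0 head=3 tape=B1B[0]101B   (p0,0)→(p1,B,→)
state=p1 head=4 tape=B1BB[1]01B   (p1,1)→(p0,B,→)
state=p0 head=5 tape=B1BBB[0]1B   (p0,0)→(p1,B,→)
state=p1 head=6 tape=B1BBBB[1]B   (p1,1)→(p0,B,→)
state=p0 head=7 tape=B1BBBBB[B]
Cell 5 holds B when M halts.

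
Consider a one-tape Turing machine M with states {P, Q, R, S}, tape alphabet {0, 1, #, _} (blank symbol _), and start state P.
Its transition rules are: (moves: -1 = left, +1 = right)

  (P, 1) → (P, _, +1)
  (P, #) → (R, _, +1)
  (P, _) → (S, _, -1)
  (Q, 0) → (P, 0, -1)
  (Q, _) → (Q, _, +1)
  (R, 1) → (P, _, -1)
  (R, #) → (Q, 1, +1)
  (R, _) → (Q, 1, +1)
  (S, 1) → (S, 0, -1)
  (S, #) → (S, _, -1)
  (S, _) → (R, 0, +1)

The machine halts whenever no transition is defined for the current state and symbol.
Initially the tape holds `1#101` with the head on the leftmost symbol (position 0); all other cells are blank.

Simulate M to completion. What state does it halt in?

state=P head=0 tape=[1]#101   (P,1)→(P,_,+1)
state=P head=1 tape=_[#]101   (P,#)→(R,_,+1)
state=R head=2 tape=__[1]01   (R,1)→(P,_,-1)
state=P head=1 tape=_[_]_01   (P,_)→(S,_,-1)
state=S head=0 tape=[_]__01   (S,_)→(R,0,+1)
state=R head=1 tape=0[_]_01   (R,_)→(Q,1,+1)
state=Q head=2 tape=01[_]01   (Q,_)→(Q,_,+1)
state=Q head=3 tape=01_[0]1   (Q,0)→(P,0,-1)
state=P head=2 tape=01[_]01   (P,_)→(S,_,-1)
state=S head=1 tape=0[1]_01   (S,1)→(S,0,-1)
state=S head=0 tape=[0]0_01
No transition is defined for (S, 0); M halts in state S.

S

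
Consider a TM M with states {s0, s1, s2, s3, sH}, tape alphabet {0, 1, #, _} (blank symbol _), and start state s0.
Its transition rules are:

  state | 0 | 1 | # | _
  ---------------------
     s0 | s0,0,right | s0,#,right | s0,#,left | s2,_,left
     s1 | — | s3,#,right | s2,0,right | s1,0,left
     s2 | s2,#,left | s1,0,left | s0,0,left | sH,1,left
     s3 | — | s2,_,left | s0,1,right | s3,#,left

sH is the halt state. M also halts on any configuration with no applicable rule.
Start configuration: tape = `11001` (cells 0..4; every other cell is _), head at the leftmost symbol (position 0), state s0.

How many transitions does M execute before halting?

17

s0 | ___[1]1001_   read 1 → write #, move right, go to s0
s0 | ___#[1]001_   read 1 → write #, move right, go to s0
s0 | ___##[0]01_   read 0 → write 0, move right, go to s0
s0 | ___##0[0]1_   read 0 → write 0, move right, go to s0
s0 | ___##00[1]_   read 1 → write #, move right, go to s0
s0 | ___##00#[_]   read _ → write _, move left, go to s2
s2 | ___##00[#]_   read # → write 0, move left, go to s0
s0 | ___##0[0]0_   read 0 → write 0, move right, go to s0
s0 | ___##00[0]_   read 0 → write 0, move right, go to s0
s0 | ___##000[_]   read _ → write _, move left, go to s2
s2 | ___##00[0]_   read 0 → write #, move left, go to s2
s2 | ___##0[0]#_   read 0 → write #, move left, go to s2
s2 | ___##[0]##_   read 0 → write #, move left, go to s2
s2 | ___#[#]###_   read # → write 0, move left, go to s0
s0 | ___[#]0###_   read # → write #, move left, go to s0
s0 | __[_]#0###_   read _ → write _, move left, go to s2
s2 | _[_]_#0###_   read _ → write 1, move left, go to sH
sH | [_]1_#0###_
M halts after 17 transitions.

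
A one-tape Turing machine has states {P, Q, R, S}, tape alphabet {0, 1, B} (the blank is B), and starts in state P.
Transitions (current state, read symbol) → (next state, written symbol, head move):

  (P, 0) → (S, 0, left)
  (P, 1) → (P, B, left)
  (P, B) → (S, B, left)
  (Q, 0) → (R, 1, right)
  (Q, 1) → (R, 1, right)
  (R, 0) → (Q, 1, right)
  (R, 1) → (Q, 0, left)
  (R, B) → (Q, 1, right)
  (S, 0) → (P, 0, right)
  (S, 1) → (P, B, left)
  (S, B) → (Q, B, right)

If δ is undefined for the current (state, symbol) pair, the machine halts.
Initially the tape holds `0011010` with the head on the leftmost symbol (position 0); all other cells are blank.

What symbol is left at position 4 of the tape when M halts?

1

state=P head=0 tape=B[0]011010BB   (P,0)→(S,0,left)
state=S head=-1 tape=[B]0011010BB   (S,B)→(Q,B,right)
state=Q head=0 tape=B[0]011010BB   (Q,0)→(R,1,right)
state=R head=1 tape=B1[0]11010BB   (R,0)→(Q,1,right)
state=Q head=2 tape=B11[1]1010BB   (Q,1)→(R,1,right)
state=R head=3 tape=B111[1]010BB   (R,1)→(Q,0,left)
state=Q head=2 tape=B11[1]0010BB   (Q,1)→(R,1,right)
state=R head=3 tape=B111[0]010BB   (R,0)→(Q,1,right)
state=Q head=4 tape=B1111[0]10BB   (Q,0)→(R,1,right)
state=R head=5 tape=B11111[1]0BB   (R,1)→(Q,0,left)
state=Q head=4 tape=B1111[1]00BB   (Q,1)→(R,1,right)
state=R head=5 tape=B11111[0]0BB   (R,0)→(Q,1,right)
state=Q head=6 tape=B111111[0]BB   (Q,0)→(R,1,right)
state=R head=7 tape=B1111111[B]B   (R,B)→(Q,1,right)
state=Q head=8 tape=B11111111[B]
Cell 4 holds 1 when M halts.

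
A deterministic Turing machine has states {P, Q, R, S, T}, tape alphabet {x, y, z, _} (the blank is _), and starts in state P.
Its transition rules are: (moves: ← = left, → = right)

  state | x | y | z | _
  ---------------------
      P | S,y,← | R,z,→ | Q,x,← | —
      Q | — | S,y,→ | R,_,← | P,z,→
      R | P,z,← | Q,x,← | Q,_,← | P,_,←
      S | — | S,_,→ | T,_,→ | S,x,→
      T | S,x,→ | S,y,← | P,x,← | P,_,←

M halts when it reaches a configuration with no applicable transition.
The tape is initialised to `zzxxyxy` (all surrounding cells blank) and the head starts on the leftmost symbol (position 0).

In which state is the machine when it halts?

S

state=P head=0 tape=_[z]zxxyxy   (P,z)→(Q,x,←)
state=Q head=-1 tape=[_]xzxxyxy   (Q,_)→(P,z,→)
state=P head=0 tape=z[x]zxxyxy   (P,x)→(S,y,←)
state=S head=-1 tape=[z]yzxxyxy   (S,z)→(T,_,→)
state=T head=0 tape=_[y]zxxyxy   (T,y)→(S,y,←)
state=S head=-1 tape=[_]yzxxyxy   (S,_)→(S,x,→)
state=S head=0 tape=x[y]zxxyxy   (S,y)→(S,_,→)
state=S head=1 tape=x_[z]xxyxy   (S,z)→(T,_,→)
state=T head=2 tape=x__[x]xyxy   (T,x)→(S,x,→)
state=S head=3 tape=x__x[x]yxy
No transition is defined for (S, x); M halts in state S.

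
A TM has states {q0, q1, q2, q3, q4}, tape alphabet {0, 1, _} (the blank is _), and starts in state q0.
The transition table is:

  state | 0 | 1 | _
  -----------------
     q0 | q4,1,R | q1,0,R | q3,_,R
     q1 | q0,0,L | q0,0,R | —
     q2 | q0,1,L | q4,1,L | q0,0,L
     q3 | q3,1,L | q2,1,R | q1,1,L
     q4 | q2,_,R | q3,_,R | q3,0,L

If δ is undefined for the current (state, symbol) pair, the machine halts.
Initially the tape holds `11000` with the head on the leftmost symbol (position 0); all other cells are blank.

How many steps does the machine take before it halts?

21

q0 | [1]1000____   read 1 → write 0, move R, go to q1
q1 | 0[1]000____   read 1 → write 0, move R, go to q0
q0 | 00[0]00____   read 0 → write 1, move R, go to q4
q4 | 001[0]0____   read 0 → write _, move R, go to q2
q2 | 001_[0]____   read 0 → write 1, move L, go to q0
q0 | 001[_]1____   read _ → write _, move R, go to q3
q3 | 001_[1]____   read 1 → write 1, move R, go to q2
q2 | 001_1[_]___   read _ → write 0, move L, go to q0
q0 | 001_[1]0___   read 1 → write 0, move R, go to q1
q1 | 001_0[0]___   read 0 → write 0, move L, go to q0
q0 | 001_[0]0___   read 0 → write 1, move R, go to q4
q4 | 001_1[0]___   read 0 → write _, move R, go to q2
q2 | 001_1_[_]__   read _ → write 0, move L, go to q0
q0 | 001_1[_]0__   read _ → write _, move R, go to q3
q3 | 001_1_[0]__   read 0 → write 1, move L, go to q3
q3 | 001_1[_]1__   read _ → write 1, move L, go to q1
q1 | 001_[1]11__   read 1 → write 0, move R, go to q0
q0 | 001_0[1]1__   read 1 → write 0, move R, go to q1
q1 | 001_00[1]__   read 1 → write 0, move R, go to q0
q0 | 001_000[_]_   read _ → write _, move R, go to q3
q3 | 001_000_[_]   read _ → write 1, move L, go to q1
q1 | 001_000[_]1
M halts after 21 transitions.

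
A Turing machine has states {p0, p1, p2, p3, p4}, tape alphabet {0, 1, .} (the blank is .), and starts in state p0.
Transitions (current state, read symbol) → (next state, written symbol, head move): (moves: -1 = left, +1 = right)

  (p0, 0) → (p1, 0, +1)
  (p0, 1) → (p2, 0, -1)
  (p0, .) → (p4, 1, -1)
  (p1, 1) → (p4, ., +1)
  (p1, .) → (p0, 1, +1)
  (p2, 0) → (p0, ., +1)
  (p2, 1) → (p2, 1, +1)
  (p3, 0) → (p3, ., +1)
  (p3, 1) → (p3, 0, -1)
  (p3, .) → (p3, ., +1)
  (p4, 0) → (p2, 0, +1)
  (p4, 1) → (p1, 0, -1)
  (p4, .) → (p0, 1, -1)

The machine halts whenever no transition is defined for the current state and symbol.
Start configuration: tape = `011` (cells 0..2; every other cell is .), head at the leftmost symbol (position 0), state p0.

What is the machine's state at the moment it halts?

p1

p0 | [0]11..   read 0 → write 0, move +1, go to p1
p1 | 0[1]1..   read 1 → write ., move +1, go to p4
p4 | 0.[1]..   read 1 → write 0, move -1, go to p1
p1 | 0[.]0..   read . → write 1, move +1, go to p0
p0 | 01[0]..   read 0 → write 0, move +1, go to p1
p1 | 010[.].   read . → write 1, move +1, go to p0
p0 | 0101[.]   read . → write 1, move -1, go to p4
p4 | 010[1]1   read 1 → write 0, move -1, go to p1
p1 | 01[0]01
No transition is defined for (p1, 0); M halts in state p1.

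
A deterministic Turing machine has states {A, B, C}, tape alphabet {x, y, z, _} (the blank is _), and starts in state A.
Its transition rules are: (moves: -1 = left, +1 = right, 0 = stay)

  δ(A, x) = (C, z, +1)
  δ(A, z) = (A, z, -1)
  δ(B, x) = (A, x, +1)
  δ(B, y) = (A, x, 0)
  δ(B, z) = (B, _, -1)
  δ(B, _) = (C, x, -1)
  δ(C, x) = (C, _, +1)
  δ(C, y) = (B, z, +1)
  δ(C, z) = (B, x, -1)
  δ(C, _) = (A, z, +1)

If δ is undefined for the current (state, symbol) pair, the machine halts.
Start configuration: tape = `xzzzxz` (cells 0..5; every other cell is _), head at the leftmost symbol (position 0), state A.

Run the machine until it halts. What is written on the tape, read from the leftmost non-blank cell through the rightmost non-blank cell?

A | ____[x]zzzxz   read x → write z, move +1, go to C
C | ____z[z]zzxz   read z → write x, move -1, go to B
B | ____[z]xzzxz   read z → write _, move -1, go to B
B | ___[_]_xzzxz   read _ → write x, move -1, go to C
C | __[_]x_xzzxz   read _ → write z, move +1, go to A
A | __z[x]_xzzxz   read x → write z, move +1, go to C
C | __zz[_]xzzxz   read _ → write z, move +1, go to A
A | __zzz[x]zzxz   read x → write z, move +1, go to C
C | __zzzz[z]zxz   read z → write x, move -1, go to B
B | __zzz[z]xzxz   read z → write _, move -1, go to B
B | __zz[z]_xzxz   read z → write _, move -1, go to B
B | __z[z]__xzxz   read z → write _, move -1, go to B
B | __[z]___xzxz   read z → write _, move -1, go to B
B | _[_]____xzxz   read _ → write x, move -1, go to C
C | [_]x____xzxz   read _ → write z, move +1, go to A
A | z[x]____xzxz   read x → write z, move +1, go to C
C | zz[_]___xzxz   read _ → write z, move +1, go to A
A | zzz[_]__xzxz
The non-blank tape span at halt is zzz___xzxz.

zzz___xzxz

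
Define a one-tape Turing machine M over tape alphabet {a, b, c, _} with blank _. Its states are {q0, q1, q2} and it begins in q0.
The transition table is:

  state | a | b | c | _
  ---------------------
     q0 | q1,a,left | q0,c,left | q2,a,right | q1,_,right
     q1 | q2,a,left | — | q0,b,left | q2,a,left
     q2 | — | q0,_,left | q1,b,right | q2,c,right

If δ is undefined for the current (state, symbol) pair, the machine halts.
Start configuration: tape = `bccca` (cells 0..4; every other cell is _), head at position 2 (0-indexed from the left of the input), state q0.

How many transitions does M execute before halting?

10

state=q0 head=2 tape=_bc[c]ca   (q0,c)→(q2,a,right)
state=q2 head=3 tape=_bca[c]a   (q2,c)→(q1,b,right)
state=q1 head=4 tape=_bcab[a]   (q1,a)→(q2,a,left)
state=q2 head=3 tape=_bca[b]a   (q2,b)→(q0,_,left)
state=q0 head=2 tape=_bc[a]_a   (q0,a)→(q1,a,left)
state=q1 head=1 tape=_b[c]a_a   (q1,c)→(q0,b,left)
state=q0 head=0 tape=_[b]ba_a   (q0,b)→(q0,c,left)
state=q0 head=-1 tape=[_]cba_a   (q0,_)→(q1,_,right)
state=q1 head=0 tape=_[c]ba_a   (q1,c)→(q0,b,left)
state=q0 head=-1 tape=[_]bba_a   (q0,_)→(q1,_,right)
state=q1 head=0 tape=_[b]ba_a
M halts after 10 transitions.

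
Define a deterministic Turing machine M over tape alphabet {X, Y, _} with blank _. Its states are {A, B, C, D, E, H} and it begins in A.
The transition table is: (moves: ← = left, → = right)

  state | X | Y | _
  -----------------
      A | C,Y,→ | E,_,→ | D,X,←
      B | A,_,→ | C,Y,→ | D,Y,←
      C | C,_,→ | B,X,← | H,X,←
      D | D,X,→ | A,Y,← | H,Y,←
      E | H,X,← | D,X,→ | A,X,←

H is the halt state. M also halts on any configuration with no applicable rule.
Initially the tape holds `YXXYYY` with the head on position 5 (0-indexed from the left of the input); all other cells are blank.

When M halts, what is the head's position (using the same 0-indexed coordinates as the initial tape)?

6

state=A head=5 tape=YXXYY[Y]__   (A,Y)→(E,_,→)
state=E head=6 tape=YXXYY_[_]_   (E,_)→(A,X,←)
state=A head=5 tape=YXXYY[_]X_   (A,_)→(D,X,←)
state=D head=4 tape=YXXY[Y]XX_   (D,Y)→(A,Y,←)
state=A head=3 tape=YXX[Y]YXX_   (A,Y)→(E,_,→)
state=E head=4 tape=YXX_[Y]XX_   (E,Y)→(D,X,→)
state=D head=5 tape=YXX_X[X]X_   (D,X)→(D,X,→)
state=D head=6 tape=YXX_XX[X]_   (D,X)→(D,X,→)
state=D head=7 tape=YXX_XXX[_]   (D,_)→(H,Y,←)
state=H head=6 tape=YXX_XX[X]Y
At halt the head is at cell 6.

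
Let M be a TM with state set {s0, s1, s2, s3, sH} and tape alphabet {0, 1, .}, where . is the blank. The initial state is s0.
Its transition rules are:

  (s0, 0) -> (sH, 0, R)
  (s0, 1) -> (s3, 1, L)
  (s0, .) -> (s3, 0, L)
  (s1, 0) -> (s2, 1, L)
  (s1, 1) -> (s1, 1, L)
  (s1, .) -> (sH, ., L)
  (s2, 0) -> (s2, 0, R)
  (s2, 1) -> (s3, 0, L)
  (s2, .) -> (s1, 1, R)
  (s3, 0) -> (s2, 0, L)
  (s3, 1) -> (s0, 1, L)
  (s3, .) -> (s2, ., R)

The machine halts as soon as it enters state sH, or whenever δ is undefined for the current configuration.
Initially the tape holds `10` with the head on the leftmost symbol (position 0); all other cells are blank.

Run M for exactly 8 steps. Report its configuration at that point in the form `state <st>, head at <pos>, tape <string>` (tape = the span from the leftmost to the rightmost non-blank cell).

s0 | .[1]0..   read 1 → write 1, move L, go to s3
s3 | [.]10..   read . → write ., move R, go to s2
s2 | .[1]0..   read 1 → write 0, move L, go to s3
s3 | [.]00..   read . → write ., move R, go to s2
s2 | .[0]0..   read 0 → write 0, move R, go to s2
s2 | .0[0]..   read 0 → write 0, move R, go to s2
s2 | .00[.].   read . → write 1, move R, go to s1
s1 | .001[.]   read . → write ., move L, go to sH
sH | .00[1].
After 8 steps: state sH, head at 2, tape 001.

state sH, head at 2, tape 001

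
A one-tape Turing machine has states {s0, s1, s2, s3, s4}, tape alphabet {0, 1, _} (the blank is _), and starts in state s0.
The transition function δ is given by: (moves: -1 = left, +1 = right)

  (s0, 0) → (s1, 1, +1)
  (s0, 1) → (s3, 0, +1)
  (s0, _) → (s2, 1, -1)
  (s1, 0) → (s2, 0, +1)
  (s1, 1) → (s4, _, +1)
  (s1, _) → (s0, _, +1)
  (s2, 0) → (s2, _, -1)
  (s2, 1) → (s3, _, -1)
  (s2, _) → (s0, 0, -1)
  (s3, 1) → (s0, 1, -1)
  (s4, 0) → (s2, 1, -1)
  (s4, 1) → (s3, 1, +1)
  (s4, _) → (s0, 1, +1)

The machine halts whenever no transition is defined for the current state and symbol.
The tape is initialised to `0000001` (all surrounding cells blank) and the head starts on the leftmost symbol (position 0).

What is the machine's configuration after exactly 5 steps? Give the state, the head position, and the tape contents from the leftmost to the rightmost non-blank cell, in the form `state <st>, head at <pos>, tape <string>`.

state s3, head at -1, tape 0001

s0 | _[0]000001   read 0 → write 1, move +1, go to s1
s1 | _1[0]00001   read 0 → write 0, move +1, go to s2
s2 | _10[0]0001   read 0 → write _, move -1, go to s2
s2 | _1[0]_0001   read 0 → write _, move -1, go to s2
s2 | _[1]__0001   read 1 → write _, move -1, go to s3
s3 | [_]___0001
After 5 steps: state s3, head at -1, tape 0001.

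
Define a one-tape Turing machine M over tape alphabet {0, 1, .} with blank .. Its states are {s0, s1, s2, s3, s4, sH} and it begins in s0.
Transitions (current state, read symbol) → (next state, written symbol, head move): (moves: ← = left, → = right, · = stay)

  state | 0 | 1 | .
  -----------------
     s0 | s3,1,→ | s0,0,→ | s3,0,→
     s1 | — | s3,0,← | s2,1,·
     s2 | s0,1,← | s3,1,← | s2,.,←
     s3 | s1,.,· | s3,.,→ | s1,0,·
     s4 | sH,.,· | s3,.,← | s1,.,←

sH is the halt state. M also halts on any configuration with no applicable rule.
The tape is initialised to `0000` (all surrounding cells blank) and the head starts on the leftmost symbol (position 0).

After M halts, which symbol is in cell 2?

state=s0 head=0 tape=[0]000   (s0,0)→(s3,1,→)
state=s3 head=1 tape=1[0]00   (s3,0)→(s1,.,·)
state=s1 head=1 tape=1[.]00   (s1,.)→(s2,1,·)
state=s2 head=1 tape=1[1]00   (s2,1)→(s3,1,←)
state=s3 head=0 tape=[1]100   (s3,1)→(s3,.,→)
state=s3 head=1 tape=.[1]00   (s3,1)→(s3,.,→)
state=s3 head=2 tape=..[0]0   (s3,0)→(s1,.,·)
state=s1 head=2 tape=..[.]0   (s1,.)→(s2,1,·)
state=s2 head=2 tape=..[1]0   (s2,1)→(s3,1,←)
state=s3 head=1 tape=.[.]10   (s3,.)→(s1,0,·)
state=s1 head=1 tape=.[0]10
Cell 2 holds 1 when M halts.

1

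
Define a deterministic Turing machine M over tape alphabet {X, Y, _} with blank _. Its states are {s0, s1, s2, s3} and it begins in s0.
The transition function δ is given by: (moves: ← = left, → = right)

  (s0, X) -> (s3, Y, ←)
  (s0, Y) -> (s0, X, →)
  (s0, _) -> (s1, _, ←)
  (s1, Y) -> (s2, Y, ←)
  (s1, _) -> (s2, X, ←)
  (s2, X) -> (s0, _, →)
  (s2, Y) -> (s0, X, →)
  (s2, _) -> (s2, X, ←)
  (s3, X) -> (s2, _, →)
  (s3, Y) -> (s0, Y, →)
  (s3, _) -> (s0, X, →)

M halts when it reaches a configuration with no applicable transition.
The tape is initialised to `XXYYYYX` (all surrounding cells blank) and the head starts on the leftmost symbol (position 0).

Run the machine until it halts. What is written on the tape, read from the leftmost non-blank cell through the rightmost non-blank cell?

s0 | _[X]XYYYYX_   read X → write Y, move ←, go to s3
s3 | [_]YXYYYYX_   read _ → write X, move →, go to s0
s0 | X[Y]XYYYYX_   read Y → write X, move →, go to s0
s0 | XX[X]YYYYX_   read X → write Y, move ←, go to s3
s3 | X[X]YYYYYX_   read X → write _, move →, go to s2
s2 | X_[Y]YYYYX_   read Y → write X, move →, go to s0
s0 | X_X[Y]YYYX_   read Y → write X, move →, go to s0
s0 | X_XX[Y]YYX_   read Y → write X, move →, go to s0
s0 | X_XXX[Y]YX_   read Y → write X, move →, go to s0
s0 | X_XXXX[Y]X_   read Y → write X, move →, go to s0
s0 | X_XXXXX[X]_   read X → write Y, move ←, go to s3
s3 | X_XXXX[X]Y_   read X → write _, move →, go to s2
s2 | X_XXXX_[Y]_   read Y → write X, move →, go to s0
s0 | X_XXXX_X[_]   read _ → write _, move ←, go to s1
s1 | X_XXXX_[X]_
The non-blank tape span at halt is X_XXXX_X.

X_XXXX_X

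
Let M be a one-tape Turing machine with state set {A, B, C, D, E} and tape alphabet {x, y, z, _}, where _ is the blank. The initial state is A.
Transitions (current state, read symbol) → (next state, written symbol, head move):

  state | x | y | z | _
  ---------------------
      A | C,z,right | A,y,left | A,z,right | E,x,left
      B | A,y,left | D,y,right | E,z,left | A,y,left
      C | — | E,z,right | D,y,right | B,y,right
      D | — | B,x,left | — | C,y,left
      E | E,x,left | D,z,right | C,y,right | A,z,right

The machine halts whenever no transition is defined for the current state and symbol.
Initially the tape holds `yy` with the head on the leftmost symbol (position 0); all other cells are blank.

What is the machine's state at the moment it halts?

D

state=A head=0 tape=__[y]y_   (A,y)→(A,y,left)
state=A head=-1 tape=_[_]yy_   (A,_)→(E,x,left)
state=E head=-2 tape=[_]xyy_   (E,_)→(A,z,right)
state=A head=-1 tape=z[x]yy_   (A,x)→(C,z,right)
state=C head=0 tape=zz[y]y_   (C,y)→(E,z,right)
state=E head=1 tape=zzz[y]_   (E,y)→(D,z,right)
state=D head=2 tape=zzzz[_]   (D,_)→(C,y,left)
state=C head=1 tape=zzz[z]y   (C,z)→(D,y,right)
state=D head=2 tape=zzzy[y]   (D,y)→(B,x,left)
state=B head=1 tape=zzz[y]x   (B,y)→(D,y,right)
state=D head=2 tape=zzzy[x]
No transition is defined for (D, x); M halts in state D.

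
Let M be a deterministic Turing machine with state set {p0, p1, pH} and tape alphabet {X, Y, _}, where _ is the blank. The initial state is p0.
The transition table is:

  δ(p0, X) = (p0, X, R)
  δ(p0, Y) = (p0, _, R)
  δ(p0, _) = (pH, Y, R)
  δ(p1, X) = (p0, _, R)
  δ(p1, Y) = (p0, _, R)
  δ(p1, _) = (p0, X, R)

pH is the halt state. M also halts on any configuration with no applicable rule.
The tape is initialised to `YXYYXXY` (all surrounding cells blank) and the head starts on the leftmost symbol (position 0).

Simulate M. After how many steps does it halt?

8

state=p0 head=0 tape=[Y]XYYXXY__   (p0,Y)→(p0,_,R)
state=p0 head=1 tape=_[X]YYXXY__   (p0,X)→(p0,X,R)
state=p0 head=2 tape=_X[Y]YXXY__   (p0,Y)→(p0,_,R)
state=p0 head=3 tape=_X_[Y]XXY__   (p0,Y)→(p0,_,R)
state=p0 head=4 tape=_X__[X]XY__   (p0,X)→(p0,X,R)
state=p0 head=5 tape=_X__X[X]Y__   (p0,X)→(p0,X,R)
state=p0 head=6 tape=_X__XX[Y]__   (p0,Y)→(p0,_,R)
state=p0 head=7 tape=_X__XX_[_]_   (p0,_)→(pH,Y,R)
state=pH head=8 tape=_X__XX_Y[_]
M halts after 8 transitions.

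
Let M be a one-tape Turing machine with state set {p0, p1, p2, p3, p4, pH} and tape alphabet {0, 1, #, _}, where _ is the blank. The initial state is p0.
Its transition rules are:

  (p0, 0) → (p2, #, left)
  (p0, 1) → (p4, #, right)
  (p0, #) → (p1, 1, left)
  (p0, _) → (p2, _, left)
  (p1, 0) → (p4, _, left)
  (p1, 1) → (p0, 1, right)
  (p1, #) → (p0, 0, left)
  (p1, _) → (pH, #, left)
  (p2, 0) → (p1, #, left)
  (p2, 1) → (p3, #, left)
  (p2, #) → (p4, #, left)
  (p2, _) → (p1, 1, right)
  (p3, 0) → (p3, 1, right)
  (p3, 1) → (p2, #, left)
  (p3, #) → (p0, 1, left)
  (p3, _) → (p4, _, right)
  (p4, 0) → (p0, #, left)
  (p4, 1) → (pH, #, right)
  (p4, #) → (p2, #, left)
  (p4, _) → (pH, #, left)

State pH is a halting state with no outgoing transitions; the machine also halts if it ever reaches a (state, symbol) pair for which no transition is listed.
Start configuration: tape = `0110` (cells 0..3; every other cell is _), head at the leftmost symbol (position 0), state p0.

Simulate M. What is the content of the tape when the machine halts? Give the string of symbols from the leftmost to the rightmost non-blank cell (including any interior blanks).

p0 | ___[0]110   read 0 → write #, move left, go to p2
p2 | __[_]#110   read _ → write 1, move right, go to p1
p1 | __1[#]110   read # → write 0, move left, go to p0
p0 | __[1]0110   read 1 → write #, move right, go to p4
p4 | __#[0]110   read 0 → write #, move left, go to p0
p0 | __[#]#110   read # → write 1, move left, go to p1
p1 | _[_]1#110   read _ → write #, move left, go to pH
pH | [_]#1#110
The non-blank tape span at halt is #1#110.

#1#110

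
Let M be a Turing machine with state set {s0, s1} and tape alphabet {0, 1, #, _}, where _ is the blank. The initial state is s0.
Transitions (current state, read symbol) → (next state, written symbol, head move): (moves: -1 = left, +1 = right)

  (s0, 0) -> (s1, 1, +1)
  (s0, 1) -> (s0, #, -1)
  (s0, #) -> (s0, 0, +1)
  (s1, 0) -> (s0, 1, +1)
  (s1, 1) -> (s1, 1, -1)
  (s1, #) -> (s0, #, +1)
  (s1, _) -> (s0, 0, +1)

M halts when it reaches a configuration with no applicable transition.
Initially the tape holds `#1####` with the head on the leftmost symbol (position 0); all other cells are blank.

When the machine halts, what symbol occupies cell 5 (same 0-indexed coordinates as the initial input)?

0

s0 | [#]1####_   read # → write 0, move +1, go to s0
s0 | 0[1]####_   read 1 → write #, move -1, go to s0
s0 | [0]#####_   read 0 → write 1, move +1, go to s1
s1 | 1[#]####_   read # → write #, move +1, go to s0
s0 | 1#[#]###_   read # → write 0, move +1, go to s0
s0 | 1#0[#]##_   read # → write 0, move +1, go to s0
s0 | 1#00[#]#_   read # → write 0, move +1, go to s0
s0 | 1#000[#]_   read # → write 0, move +1, go to s0
s0 | 1#0000[_]
Cell 5 holds 0 when M halts.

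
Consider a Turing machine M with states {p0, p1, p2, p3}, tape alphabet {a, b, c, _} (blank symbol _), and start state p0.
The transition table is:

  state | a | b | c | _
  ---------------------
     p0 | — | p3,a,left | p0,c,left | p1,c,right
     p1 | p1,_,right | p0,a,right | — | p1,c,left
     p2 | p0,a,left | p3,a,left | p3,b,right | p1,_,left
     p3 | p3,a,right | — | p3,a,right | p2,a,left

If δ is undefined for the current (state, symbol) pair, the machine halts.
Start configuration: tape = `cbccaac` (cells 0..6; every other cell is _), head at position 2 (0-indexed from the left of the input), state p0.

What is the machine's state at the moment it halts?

state=p0 head=2 tape=cb[c]caac_   (p0,c)→(p0,c,left)
state=p0 head=1 tape=c[b]ccaac_   (p0,b)→(p3,a,left)
state=p3 head=0 tape=[c]accaac_   (p3,c)→(p3,a,right)
state=p3 head=1 tape=a[a]ccaac_   (p3,a)→(p3,a,right)
state=p3 head=2 tape=aa[c]caac_   (p3,c)→(p3,a,right)
state=p3 head=3 tape=aaa[c]aac_   (p3,c)→(p3,a,right)
state=p3 head=4 tape=aaaa[a]ac_   (p3,a)→(p3,a,right)
state=p3 head=5 tape=aaaaa[a]c_   (p3,a)→(p3,a,right)
state=p3 head=6 tape=aaaaaa[c]_   (p3,c)→(p3,a,right)
state=p3 head=7 tape=aaaaaaa[_]   (p3,_)→(p2,a,left)
state=p2 head=6 tape=aaaaaa[a]a   (p2,a)→(p0,a,left)
state=p0 head=5 tape=aaaaa[a]aa
No transition is defined for (p0, a); M halts in state p0.

p0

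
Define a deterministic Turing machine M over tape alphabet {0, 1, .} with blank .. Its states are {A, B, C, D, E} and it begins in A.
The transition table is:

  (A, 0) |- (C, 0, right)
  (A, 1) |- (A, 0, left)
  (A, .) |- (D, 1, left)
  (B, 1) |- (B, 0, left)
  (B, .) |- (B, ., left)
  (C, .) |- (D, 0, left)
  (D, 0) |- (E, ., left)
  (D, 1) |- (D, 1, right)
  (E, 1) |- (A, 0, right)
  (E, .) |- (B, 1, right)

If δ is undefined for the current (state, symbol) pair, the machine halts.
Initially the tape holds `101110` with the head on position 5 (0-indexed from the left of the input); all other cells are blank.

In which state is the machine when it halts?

A | 10111[0].   read 0 → write 0, move right, go to C
C | 101110[.]   read . → write 0, move left, go to D
D | 10111[0]0   read 0 → write ., move left, go to E
E | 1011[1].0   read 1 → write 0, move right, go to A
A | 10110[.]0   read . → write 1, move left, go to D
D | 1011[0]10   read 0 → write ., move left, go to E
E | 101[1].10   read 1 → write 0, move right, go to A
A | 1010[.]10   read . → write 1, move left, go to D
D | 101[0]110   read 0 → write ., move left, go to E
E | 10[1].110   read 1 → write 0, move right, go to A
A | 100[.]110   read . → write 1, move left, go to D
D | 10[0]1110   read 0 → write ., move left, go to E
E | 1[0].1110
No transition is defined for (E, 0); M halts in state E.

E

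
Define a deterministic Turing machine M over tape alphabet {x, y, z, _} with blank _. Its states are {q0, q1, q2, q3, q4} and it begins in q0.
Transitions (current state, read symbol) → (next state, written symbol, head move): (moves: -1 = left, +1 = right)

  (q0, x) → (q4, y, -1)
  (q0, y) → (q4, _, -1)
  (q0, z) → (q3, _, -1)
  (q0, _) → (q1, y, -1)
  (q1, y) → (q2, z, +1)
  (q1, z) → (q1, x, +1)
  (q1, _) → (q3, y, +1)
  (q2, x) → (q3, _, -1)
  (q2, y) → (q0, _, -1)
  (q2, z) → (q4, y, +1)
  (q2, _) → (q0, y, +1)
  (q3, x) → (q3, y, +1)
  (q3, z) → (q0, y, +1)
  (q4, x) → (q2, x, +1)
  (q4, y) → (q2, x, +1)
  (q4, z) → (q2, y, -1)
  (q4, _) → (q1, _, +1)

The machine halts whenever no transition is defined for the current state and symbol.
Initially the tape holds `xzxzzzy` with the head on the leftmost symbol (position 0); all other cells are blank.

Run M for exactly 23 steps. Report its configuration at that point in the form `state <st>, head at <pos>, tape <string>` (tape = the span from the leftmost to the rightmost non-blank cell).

state q0, head at 1, tape xxz__yzy

q0 | _[x]zxzzzy   read x → write y, move -1, go to q4
q4 | [_]yzxzzzy   read _ → write _, move +1, go to q1
q1 | _[y]zxzzzy   read y → write z, move +1, go to q2
q2 | _z[z]xzzzy   read z → write y, move +1, go to q4
q4 | _zy[x]zzzy   read x → write x, move +1, go to q2
q2 | _zyx[z]zzy   read z → write y, move +1, go to q4
q4 | _zyxy[z]zy   read z → write y, move -1, go to q2
q2 | _zyx[y]yzy   read y → write _, move -1, go to q0
q0 | _zy[x]_yzy   read x → write y, move -1, go to q4
q4 | _z[y]y_yzy   read y → write x, move +1, go to q2
q2 | _zx[y]_yzy   read y → write _, move -1, go to q0
q0 | _z[x]__yzy   read x → write y, move -1, go to q4
q4 | _[z]y__yzy   read z → write y, move -1, go to q2
q2 | [_]yy__yzy   read _ → write y, move +1, go to q0
q0 | y[y]y__yzy   read y → write _, move -1, go to q4
q4 | [y]_y__yzy   read y → write x, move +1, go to q2
q2 | x[_]y__yzy   read _ → write y, move +1, go to q0
q0 | xy[y]__yzy   read y → write _, move -1, go to q4
q4 | x[y]___yzy   read y → write x, move +1, go to q2
q2 | xx[_]__yzy   read _ → write y, move +1, go to q0
q0 | xxy[_]_yzy   read _ → write y, move -1, go to q1
q1 | xx[y]y_yzy   read y → write z, move +1, go to q2
q2 | xxz[y]_yzy   read y → write _, move -1, go to q0
q0 | xx[z]__yzy
After 23 steps: state q0, head at 1, tape xxz__yzy.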